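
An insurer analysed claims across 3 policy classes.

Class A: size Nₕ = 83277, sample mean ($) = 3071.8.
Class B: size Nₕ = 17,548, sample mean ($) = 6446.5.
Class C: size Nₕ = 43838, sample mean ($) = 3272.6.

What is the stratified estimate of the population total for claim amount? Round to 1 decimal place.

512397709.4

Estimate total by summing Nₕ·x̄ₕ over strata.
83277·3071.8 + 17548·6446.5 + 43838·3272.6 = 255810288.6 + 113123182 + 143464238.8 = 512397709.4.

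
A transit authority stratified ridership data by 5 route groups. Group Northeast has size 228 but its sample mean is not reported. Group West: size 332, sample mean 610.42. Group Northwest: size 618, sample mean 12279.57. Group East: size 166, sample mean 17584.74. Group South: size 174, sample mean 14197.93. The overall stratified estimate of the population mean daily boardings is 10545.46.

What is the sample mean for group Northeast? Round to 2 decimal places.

N = 228 + 332 + 618 + 166 + 174 = 1518.
Overall total = μ·N = 10545.46·1518 = 16008008.28.
Subtract the known strata: 332·610.42 + 618·12279.57 + 166·17584.74 + 174·14197.93 = 13180940.36.
Remaining total for group Northeast: 16008008.28 − 13180940.36 = 2827067.92.
Divide by its size: 2827067.92 / 228 = 12399.4207... → 12399.42.

12399.42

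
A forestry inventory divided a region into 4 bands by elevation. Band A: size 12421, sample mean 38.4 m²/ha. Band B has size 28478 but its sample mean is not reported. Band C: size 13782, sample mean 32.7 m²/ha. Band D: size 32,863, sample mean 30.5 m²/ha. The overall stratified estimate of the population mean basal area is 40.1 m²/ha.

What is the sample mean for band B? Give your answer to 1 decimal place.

55.5

N = 12421 + 28478 + 13782 + 32863 = 87544.
Overall total = μ·N = 40.1·87544 = 3510514.4.
Subtract the known strata: 12421·38.4 + 13782·32.7 + 32863·30.5 = 1929959.3.
Remaining total for band B: 3510514.4 − 1929959.3 = 1580555.1.
Divide by its size: 1580555.1 / 28478 = 55.501... → 55.5.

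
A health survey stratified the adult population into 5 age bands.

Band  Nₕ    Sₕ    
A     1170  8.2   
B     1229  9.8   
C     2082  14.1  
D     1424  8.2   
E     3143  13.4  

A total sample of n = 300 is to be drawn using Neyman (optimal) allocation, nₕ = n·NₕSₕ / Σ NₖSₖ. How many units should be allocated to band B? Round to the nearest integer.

A: NₕSₕ = 1170·8.2 = 9594
B: NₕSₕ = 1229·9.8 = 12044.2
C: NₕSₕ = 2082·14.1 = 29356.2
D: NₕSₕ = 1424·8.2 = 11676.8
E: NₕSₕ = 3143·13.4 = 42116.2
Σ NₕSₕ = 104787.4.
n_B = 300·12044.2/104787.4 = 34.482... → 34.

34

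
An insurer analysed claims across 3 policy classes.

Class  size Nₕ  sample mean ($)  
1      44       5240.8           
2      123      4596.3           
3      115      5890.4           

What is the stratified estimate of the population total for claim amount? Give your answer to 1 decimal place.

1: 44·5240.8 = 230595.2
2: 123·4596.3 = 565344.9
3: 115·5890.4 = 677396
τ̂ = Σ Nₕx̄ₕ = 1473336.1.

1473336.1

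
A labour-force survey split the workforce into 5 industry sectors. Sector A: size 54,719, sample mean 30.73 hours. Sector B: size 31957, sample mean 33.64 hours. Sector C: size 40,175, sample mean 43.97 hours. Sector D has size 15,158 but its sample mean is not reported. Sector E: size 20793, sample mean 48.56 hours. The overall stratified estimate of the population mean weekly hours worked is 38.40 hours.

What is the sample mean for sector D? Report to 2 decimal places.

47.42

Σ Nₕx̄ₕ = N·μ, so 15158·x̄_D = 162802·38.40 − (54719·30.73 + 31957·33.64 + 40175·43.97 + 20793·48.56).
= 6251596.8 − 5532751.18 = 718845.62.
x̄_D = 718845.62 / 15158 = 47.4235... → 47.42.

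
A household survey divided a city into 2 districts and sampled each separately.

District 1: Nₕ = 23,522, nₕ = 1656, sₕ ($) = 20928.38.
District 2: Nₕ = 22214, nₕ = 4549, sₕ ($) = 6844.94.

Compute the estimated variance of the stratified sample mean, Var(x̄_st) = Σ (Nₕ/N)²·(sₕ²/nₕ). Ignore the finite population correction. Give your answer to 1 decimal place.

N = 45736; Wₕ = Nₕ/N.
district 1: (23522/45736)²·20928.38²/1656 = 69958.9085
district 2: (22214/45736)²·6844.94²/4549 = 2429.7441
Sum = 72388.6526 → 72388.7.

72388.7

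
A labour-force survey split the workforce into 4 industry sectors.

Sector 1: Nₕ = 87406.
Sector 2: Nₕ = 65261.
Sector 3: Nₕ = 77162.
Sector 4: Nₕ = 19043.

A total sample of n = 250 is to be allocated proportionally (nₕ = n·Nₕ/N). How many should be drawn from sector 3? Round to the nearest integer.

Share of sector 3 = 77162/248872 = 0.31005.
Allocate 250 × 0.31005 = 77.512... → 78.

78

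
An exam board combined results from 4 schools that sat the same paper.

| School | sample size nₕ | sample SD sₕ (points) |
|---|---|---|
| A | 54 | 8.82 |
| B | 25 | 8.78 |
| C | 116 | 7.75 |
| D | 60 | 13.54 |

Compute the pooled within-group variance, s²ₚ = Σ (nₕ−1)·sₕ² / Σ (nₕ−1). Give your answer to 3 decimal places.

A: (54−1)·8.82² = 53·77.7924 = 4122.9972
B: (25−1)·8.78² = 24·77.0884 = 1850.1216
C: (116−1)·7.75² = 115·60.0625 = 6907.1875
D: (60−1)·13.54² = 59·183.3316 = 10816.5644
Numerator = 23696.8707; denominator = Σ(nₕ−1) = 251.
s²ₚ = 23696.8707/251 = 94.40984... → 94.410.

94.410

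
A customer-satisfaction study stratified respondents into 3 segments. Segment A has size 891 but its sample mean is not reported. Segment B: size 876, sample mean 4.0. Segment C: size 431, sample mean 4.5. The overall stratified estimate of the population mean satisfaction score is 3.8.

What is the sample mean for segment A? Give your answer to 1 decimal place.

Σ Nₕx̄ₕ = N·μ, so 891·x̄_A = 2198·3.8 − (876·4.0 + 431·4.5).
= 8352.4 − 5443.5 = 2908.9.
x̄_A = 2908.9 / 891 = 3.265... → 3.3.

3.3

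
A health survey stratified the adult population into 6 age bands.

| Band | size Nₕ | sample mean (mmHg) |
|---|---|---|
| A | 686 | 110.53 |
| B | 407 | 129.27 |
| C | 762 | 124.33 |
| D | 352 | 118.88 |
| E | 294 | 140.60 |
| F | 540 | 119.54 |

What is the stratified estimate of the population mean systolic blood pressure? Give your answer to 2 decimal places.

121.97

N = 3041; weights Wₕ = Nₕ/N = (0.2256, 0.1338, 0.2506, 0.1158, 0.0967, 0.1776).
x̄_st = Σ Wₕ·x̄ₕ = 0.2256·110.53 + 0.1338·129.27 + 0.2506·124.33 + 0.1158·118.88 + 0.0967·140.60 + 0.1776·119.54 ≈ 121.9696...
→ 121.97.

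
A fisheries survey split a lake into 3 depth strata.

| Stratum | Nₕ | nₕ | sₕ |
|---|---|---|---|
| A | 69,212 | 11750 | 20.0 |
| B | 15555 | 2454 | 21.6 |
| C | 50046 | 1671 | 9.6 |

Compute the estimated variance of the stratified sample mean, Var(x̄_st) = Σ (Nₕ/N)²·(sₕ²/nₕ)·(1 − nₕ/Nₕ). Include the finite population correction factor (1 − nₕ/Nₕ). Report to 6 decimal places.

0.016928

N = 134813; Wₕ = Nₕ/N.
stratum A: (69212/134813)²·20.0²/11750·(1 − 11750/69212) = 0.007449390
stratum B: (15555/134813)²·21.6²/2454·(1 − 2454/15555) = 0.002131787
stratum C: (50046/134813)²·9.6²/1671·(1 − 1671/50046) = 0.007346709
Sum = 0.016927886 → 0.016928.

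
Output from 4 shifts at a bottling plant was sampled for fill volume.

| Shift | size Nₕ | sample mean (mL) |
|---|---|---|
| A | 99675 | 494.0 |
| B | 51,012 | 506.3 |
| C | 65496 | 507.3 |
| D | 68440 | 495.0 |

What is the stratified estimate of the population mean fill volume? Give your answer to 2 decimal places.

499.51

x̄_st = (Σ Nₕx̄ₕ) / (Σ Nₕ) = (99675·494.0 + 51012·506.3 + 65496·507.3 + 68440·495.0) / 284623
= 142170746.4 / 284623 = 499.5055... → 499.51.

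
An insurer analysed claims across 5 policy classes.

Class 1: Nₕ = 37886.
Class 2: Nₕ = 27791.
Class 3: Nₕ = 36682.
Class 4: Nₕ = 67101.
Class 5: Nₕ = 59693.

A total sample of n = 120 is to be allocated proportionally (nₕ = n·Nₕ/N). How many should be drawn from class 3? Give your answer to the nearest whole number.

19

N = 37886 + 27791 + 36682 + 67101 + 59693 = 229153.
n_3 = 120·36682/229153 = 19.209... → 19.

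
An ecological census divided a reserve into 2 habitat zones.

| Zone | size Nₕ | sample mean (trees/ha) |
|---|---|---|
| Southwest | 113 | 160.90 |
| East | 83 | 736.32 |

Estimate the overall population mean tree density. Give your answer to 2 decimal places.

404.57

N = 196; weights Wₕ = Nₕ/N = (0.5765, 0.4235).
x̄_st = Σ Wₕ·x̄ₕ = 0.5765·160.90 + 0.4235·736.32 ≈ 404.5728...
→ 404.57.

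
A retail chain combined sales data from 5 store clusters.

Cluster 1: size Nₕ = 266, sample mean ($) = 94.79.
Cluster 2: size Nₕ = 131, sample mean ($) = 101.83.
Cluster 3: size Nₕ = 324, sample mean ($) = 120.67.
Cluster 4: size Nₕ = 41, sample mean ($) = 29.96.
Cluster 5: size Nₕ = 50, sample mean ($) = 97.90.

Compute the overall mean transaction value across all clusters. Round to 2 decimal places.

103.17

N = 812; weights Wₕ = Nₕ/N = (0.3276, 0.1613, 0.3990, 0.0505, 0.0616).
x̄_st = Σ Wₕ·x̄ₕ = 0.3276·94.79 + 0.1613·101.83 + 0.3990·120.67 + 0.0505·29.96 + 0.0616·97.90 ≈ 103.1703...
→ 103.17.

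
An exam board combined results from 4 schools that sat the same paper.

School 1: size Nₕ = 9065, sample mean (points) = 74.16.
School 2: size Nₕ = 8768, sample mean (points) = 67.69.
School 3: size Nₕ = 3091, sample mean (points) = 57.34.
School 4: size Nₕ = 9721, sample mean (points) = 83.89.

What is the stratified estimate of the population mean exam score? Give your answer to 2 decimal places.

73.70

x̄_st = (Σ Nₕx̄ₕ) / (Σ Nₕ) = (9065·74.16 + 8768·67.69 + 3091·57.34 + 9721·83.89) / 30645
= 2258498.95 / 30645 = 73.6988... → 73.70.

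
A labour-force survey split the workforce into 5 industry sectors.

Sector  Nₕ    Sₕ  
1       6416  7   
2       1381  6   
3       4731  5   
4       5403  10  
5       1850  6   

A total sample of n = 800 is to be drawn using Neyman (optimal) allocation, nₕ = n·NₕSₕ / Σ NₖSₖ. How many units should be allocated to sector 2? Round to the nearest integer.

47

Σ NₕSₕ = 6416·7 + 1381·6 + 4731·5 + 5403·10 + 1850·6 = 141983.
Share for 2: 8286/141983 = 0.05836.
n_2 = 800 × 0.05836 = 46.687... → 47.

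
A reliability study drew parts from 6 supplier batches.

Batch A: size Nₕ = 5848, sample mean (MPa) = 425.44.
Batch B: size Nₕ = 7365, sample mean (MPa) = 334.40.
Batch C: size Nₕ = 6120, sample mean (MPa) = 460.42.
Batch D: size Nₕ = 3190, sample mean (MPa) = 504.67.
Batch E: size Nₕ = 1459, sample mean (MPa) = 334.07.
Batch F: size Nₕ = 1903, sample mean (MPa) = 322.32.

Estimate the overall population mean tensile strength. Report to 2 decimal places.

404.84

N = 5848 + 7365 + 6120 + 3190 + 1459 + 1903 = 25885.
Weight each subgroup mean by Nₕ/N and sum.
Σ Nₕx̄ₕ = 5848·425.44 + 7365·334.40 + 6120·460.42 + 3190·504.67 + 1459·334.07 + 1903·322.32 = 2487973.12 + 2462856 + 2817770.4 + 1609897.3 + 487408.13 + 613374.96 = 10479279.91.
Divide by N: 10479279.91 / 25885 = 404.8399... → 404.84.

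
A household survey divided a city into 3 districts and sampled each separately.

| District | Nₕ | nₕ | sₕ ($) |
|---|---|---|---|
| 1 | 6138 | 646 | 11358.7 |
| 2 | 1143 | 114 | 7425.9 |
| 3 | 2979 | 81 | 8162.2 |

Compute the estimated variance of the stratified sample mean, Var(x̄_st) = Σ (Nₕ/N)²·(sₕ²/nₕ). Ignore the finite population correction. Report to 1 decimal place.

N = 10260; Wₕ = Nₕ/N.
district 1: (6138/10260)²·11358.7²/646 = 71479.8755
district 2: (1143/10260)²·7425.9²/114 = 6003.3143
district 3: (2979/10260)²·8162.2²/81 = 69338.7056
Sum = 146821.8954 → 146821.9.

146821.9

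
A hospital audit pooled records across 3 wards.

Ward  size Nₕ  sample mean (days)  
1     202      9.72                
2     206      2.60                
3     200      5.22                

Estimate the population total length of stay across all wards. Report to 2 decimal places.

3543.04

Population total = Σ Nₕ·x̄ₕ (each stratum's size times its mean).
202·9.72 + 206·2.60 + 200·5.22 = 1963.44 + 535.6 + 1044 = 3543.04.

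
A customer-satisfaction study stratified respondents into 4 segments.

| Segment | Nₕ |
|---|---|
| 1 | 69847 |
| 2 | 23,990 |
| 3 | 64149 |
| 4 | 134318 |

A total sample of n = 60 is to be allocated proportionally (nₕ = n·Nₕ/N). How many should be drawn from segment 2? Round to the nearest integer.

Share of segment 2 = 23990/292304 = 0.08207.
Allocate 60 × 0.08207 = 4.924... → 5.

5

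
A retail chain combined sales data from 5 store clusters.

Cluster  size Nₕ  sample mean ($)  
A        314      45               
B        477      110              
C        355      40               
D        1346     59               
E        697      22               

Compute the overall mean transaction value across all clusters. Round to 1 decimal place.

55.0

x̄_st = (Σ Nₕx̄ₕ) / (Σ Nₕ) = (314·45 + 477·110 + 355·40 + 1346·59 + 697·22) / 3189
= 175548 / 3189 = 55.048... → 55.0.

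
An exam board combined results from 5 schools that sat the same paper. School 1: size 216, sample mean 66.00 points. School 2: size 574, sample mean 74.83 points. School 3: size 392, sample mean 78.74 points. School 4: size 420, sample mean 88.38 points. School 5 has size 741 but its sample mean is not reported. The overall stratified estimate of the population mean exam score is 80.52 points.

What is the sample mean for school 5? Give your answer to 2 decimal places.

85.65

Σ Nₕx̄ₕ = N·μ, so 741·x̄_5 = 2343·80.52 − (216·66.00 + 574·74.83 + 392·78.74 + 420·88.38).
= 188658.36 − 125194.1 = 63464.26.
x̄_5 = 63464.26 / 741 = 85.6468... → 85.65.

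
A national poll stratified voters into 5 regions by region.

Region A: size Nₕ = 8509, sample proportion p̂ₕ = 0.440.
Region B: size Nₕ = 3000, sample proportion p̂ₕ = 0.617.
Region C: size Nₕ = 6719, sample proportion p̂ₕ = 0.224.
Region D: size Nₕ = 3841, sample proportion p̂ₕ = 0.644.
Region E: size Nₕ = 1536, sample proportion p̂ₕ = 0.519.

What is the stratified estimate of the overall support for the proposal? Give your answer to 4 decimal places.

0.4393

N = 8509 + 3000 + 6719 + 3841 + 1536 = 23605.
Overall proportion = Σ (Nₕ/N)·p̂ₕ.
Σ Nₕp̂ₕ = 3743.96 + 1851 + 1505.056 + 2473.604 + 797.184 = 10370.804.
10370.804 / 23605 = 0.439348... → 0.4393.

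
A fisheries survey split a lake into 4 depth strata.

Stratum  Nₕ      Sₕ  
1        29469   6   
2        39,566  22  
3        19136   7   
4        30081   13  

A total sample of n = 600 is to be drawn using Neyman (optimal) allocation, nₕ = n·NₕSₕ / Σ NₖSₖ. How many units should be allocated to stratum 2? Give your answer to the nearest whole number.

332

Σ NₕSₕ = 29469·6 + 39566·22 + 19136·7 + 30081·13 = 1572271.
Share for 2: 870452/1572271 = 0.55363.
n_2 = 600 × 0.55363 = 332.176... → 332.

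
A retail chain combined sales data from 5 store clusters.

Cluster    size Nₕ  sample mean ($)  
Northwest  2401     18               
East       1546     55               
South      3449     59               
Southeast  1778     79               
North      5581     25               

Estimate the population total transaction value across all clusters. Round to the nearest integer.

611726

Population total = Σ Nₕ·x̄ₕ (each stratum's size times its mean).
2401·18 + 1546·55 + 3449·59 + 1778·79 + 5581·25 = 43218 + 85030 + 203491 + 140462 + 139525 = 611726.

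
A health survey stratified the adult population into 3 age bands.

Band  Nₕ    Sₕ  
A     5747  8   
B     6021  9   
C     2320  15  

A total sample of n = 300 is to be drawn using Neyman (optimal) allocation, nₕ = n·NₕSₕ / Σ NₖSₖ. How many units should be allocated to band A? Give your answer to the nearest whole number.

Σ NₕSₕ = 5747·8 + 6021·9 + 2320·15 = 134965.
Share for A: 45976/134965 = 0.34065.
n_A = 300 × 0.34065 = 102.195... → 102.

102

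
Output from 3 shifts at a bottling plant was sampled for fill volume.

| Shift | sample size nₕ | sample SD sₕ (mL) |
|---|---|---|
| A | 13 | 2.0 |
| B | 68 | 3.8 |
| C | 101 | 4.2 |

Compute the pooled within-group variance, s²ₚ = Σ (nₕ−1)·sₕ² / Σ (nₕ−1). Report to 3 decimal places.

Degrees of freedom: 12 + 67 + 100 = 179.
Σ(nₕ−1)sₕ² = 12·4 + 67·14.44 + 100·17.64 = 2779.48.
s²ₚ = 2779.48 / 179 = 15.52782... → 15.528.

15.528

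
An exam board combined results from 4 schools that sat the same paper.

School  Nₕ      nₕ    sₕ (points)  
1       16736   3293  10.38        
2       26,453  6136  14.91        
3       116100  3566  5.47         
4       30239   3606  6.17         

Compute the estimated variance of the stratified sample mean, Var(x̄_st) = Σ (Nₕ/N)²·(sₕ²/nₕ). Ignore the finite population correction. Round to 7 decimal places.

0.0043782

N = 189528. Term for each stratum: Wₕ²sₕ²/nₕ.
Var(x̄_st) = 0.0002551288 + 0.0007057860 + 0.0031485529 + 0.0002687402 = 0.0043782080 → 0.0043782.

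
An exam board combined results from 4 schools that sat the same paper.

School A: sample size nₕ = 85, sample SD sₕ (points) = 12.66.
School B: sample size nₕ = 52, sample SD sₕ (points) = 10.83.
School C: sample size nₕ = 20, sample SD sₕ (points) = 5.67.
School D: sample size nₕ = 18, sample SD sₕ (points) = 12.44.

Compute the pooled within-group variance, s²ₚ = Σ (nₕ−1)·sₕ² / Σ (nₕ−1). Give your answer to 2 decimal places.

132.67

A: (85−1)·12.66² = 84·160.2756 = 13463.1504
B: (52−1)·10.83² = 51·117.2889 = 5981.7339
C: (20−1)·5.67² = 19·32.1489 = 610.8291
D: (18−1)·12.44² = 17·154.7536 = 2630.8112
Numerator = 22686.5246; denominator = Σ(nₕ−1) = 171.
s²ₚ = 22686.5246/171 = 132.6697... → 132.67.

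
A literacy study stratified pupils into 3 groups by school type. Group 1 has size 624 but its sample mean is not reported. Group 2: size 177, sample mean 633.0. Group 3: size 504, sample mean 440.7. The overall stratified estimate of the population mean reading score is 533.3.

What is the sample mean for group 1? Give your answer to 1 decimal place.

N = 624 + 177 + 504 = 1305.
Overall total = μ·N = 533.3·1305 = 695956.5.
Subtract the known strata: 177·633.0 + 504·440.7 = 334153.8.
Remaining total for group 1: 695956.5 − 334153.8 = 361802.7.
Divide by its size: 361802.7 / 624 = 579.812... → 579.8.

579.8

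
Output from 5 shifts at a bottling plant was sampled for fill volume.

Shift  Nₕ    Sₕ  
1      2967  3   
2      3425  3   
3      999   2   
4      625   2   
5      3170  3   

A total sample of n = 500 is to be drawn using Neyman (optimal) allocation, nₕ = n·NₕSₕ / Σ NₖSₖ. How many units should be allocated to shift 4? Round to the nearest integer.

20

1: NₕSₕ = 2967·3 = 8901
2: NₕSₕ = 3425·3 = 10275
3: NₕSₕ = 999·2 = 1998
4: NₕSₕ = 625·2 = 1250
5: NₕSₕ = 3170·3 = 9510
Σ NₕSₕ = 31934.
n_4 = 500·1250/31934 = 19.572... → 20.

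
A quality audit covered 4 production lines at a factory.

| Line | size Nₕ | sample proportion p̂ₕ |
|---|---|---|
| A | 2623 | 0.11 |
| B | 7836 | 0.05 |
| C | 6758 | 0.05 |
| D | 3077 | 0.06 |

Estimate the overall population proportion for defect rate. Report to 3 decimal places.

0.059

Wₕ = Nₕ/N with N = 20294: 0.1293, 0.3861, 0.3330, 0.1516.
p̂_st = 0.1293·0.11 + 0.3861·0.05 + 0.3330·0.05 + 0.1516·0.06 ≈ 0.05927... → 0.059.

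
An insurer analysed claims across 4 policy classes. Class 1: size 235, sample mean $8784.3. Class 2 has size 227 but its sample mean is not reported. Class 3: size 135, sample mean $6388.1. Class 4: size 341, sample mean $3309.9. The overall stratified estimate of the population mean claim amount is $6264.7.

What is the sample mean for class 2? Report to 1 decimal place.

8021.6

Σ Nₕx̄ₕ = N·μ, so 227·x̄_2 = 938·6264.7 − (235·8784.3 + 135·6388.1 + 341·3309.9).
= 5876288.6 − 4055379.9 = 1820908.7.
x̄_2 = 1820908.7 / 227 = 8021.624... → 8021.6.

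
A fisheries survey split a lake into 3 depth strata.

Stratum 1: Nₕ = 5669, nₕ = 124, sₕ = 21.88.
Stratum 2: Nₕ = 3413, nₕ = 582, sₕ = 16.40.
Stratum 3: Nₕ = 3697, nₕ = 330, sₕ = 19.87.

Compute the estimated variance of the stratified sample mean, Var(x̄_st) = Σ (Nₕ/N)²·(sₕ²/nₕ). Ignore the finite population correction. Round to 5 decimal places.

N = 12779; Wₕ = Nₕ/N.
stratum 1: (5669/12779)²·21.88²/124 = 0.75978746
stratum 2: (3413/12779)²·16.40²/582 = 0.03296428
stratum 3: (3697/12779)²·19.87²/330 = 0.10013524
Sum = 0.89288698 → 0.89289.

0.89289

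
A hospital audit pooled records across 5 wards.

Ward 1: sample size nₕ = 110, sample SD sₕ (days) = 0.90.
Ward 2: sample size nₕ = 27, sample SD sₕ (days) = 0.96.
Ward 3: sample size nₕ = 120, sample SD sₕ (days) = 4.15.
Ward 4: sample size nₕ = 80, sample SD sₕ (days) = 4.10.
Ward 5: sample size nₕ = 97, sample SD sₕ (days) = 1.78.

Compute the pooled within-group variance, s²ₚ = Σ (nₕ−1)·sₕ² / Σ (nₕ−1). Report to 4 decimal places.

8.8436

1: (110−1)·0.90² = 109·0.81 = 88.29
2: (27−1)·0.96² = 26·0.9216 = 23.9616
3: (120−1)·4.15² = 119·17.2225 = 2049.4775
4: (80−1)·4.10² = 79·16.81 = 1327.99
5: (97−1)·1.78² = 96·3.1684 = 304.1664
Numerator = 3793.8855; denominator = Σ(nₕ−1) = 429.
s²ₚ = 3793.8855/429 = 8.843556... → 8.8436.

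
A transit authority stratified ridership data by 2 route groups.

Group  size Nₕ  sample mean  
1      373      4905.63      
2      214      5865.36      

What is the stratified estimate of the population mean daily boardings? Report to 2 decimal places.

5255.51

x̄_st = (Σ Nₕx̄ₕ) / (Σ Nₕ) = (373·4905.63 + 214·5865.36) / 587
= 3084987.03 / 587 = 5255.5145... → 5255.51.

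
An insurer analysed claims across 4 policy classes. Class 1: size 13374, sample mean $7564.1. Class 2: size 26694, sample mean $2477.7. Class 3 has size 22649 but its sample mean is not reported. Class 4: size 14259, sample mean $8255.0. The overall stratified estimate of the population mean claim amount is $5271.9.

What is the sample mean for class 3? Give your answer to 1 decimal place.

5333.6

N = 13374 + 26694 + 22649 + 14259 = 76976.
Overall total = μ·N = 5271.9·76976 = 405809774.4.
Subtract the known strata: 13374·7564.1 + 26694·2477.7 + 14259·8255.0 = 285010042.2.
Remaining total for class 3: 405809774.4 − 285010042.2 = 120799732.2.
Divide by its size: 120799732.2 / 22649 = 5333.557... → 5333.6.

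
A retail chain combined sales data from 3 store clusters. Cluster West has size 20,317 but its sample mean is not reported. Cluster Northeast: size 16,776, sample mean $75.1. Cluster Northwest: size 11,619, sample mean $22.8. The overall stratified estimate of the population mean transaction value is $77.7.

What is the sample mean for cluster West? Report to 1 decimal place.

Σ Nₕx̄ₕ = N·μ, so 20317·x̄_West = 48712·77.7 − (16776·75.1 + 11619·22.8).
= 3784922.4 − 1524790.8 = 2260131.6.
x̄_West = 2260131.6 / 20317 = 111.243... → 111.2.

111.2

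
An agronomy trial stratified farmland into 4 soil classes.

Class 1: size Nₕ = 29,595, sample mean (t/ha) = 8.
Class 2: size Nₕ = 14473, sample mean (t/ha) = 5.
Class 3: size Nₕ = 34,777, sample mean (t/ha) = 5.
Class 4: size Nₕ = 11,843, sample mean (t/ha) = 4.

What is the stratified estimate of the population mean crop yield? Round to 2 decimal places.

x̄_st = (Σ Nₕx̄ₕ) / (Σ Nₕ) = (29595·8 + 14473·5 + 34777·5 + 11843·4) / 90688
= 530382 / 90688 = 5.8484... → 5.85.

5.85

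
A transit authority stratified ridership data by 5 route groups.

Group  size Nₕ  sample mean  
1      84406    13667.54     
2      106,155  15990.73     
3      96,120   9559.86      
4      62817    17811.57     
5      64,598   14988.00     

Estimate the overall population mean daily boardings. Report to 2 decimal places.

N = 84406 + 106155 + 96120 + 62817 + 64598 = 414096.
The stratified mean weights each stratum mean by its population share Nₕ/N.
Σ Nₕx̄ₕ = 84406·13667.54 + 106155·15990.73 + 96120·9559.86 + 62817·17811.57 + 64598·14988.00 = 1153622381.24 + 1697495943.15 + 918893743.2 + 1118869392.69 + 968194824 = 5857076284.28.
Divide by N: 5857076284.28 / 414096 = 14144.2474... → 14144.25.

14144.25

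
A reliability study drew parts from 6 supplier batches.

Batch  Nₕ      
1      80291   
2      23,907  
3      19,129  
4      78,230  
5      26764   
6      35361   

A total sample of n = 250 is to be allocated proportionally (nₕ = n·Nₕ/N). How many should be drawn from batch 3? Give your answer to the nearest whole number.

Share of batch 3 = 19129/263682 = 0.07255.
Allocate 250 × 0.07255 = 18.136... → 18.

18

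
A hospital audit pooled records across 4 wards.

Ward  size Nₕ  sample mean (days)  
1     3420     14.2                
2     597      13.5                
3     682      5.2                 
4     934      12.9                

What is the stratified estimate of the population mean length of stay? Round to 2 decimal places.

x̄_st = (Σ Nₕx̄ₕ) / (Σ Nₕ) = (3420·14.2 + 597·13.5 + 682·5.2 + 934·12.9) / 5633
= 72218.5 / 5633 = 12.8206... → 12.82.

12.82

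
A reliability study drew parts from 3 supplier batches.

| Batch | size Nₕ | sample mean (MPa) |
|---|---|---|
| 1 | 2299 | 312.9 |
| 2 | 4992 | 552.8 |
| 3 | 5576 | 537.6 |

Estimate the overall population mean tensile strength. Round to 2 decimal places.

N = 2299 + 4992 + 5576 = 12867.
Overall mean = Σ (Nₕ/N)·x̄ₕ — weight by population share, not a simple average.
Σ Nₕx̄ₕ = 2299·312.9 + 4992·552.8 + 5576·537.6 = 719357.1 + 2759577.6 + 2997657.6 = 6476592.3.
Divide by N: 6476592.3 / 12867 = 503.3491... → 503.35.

503.35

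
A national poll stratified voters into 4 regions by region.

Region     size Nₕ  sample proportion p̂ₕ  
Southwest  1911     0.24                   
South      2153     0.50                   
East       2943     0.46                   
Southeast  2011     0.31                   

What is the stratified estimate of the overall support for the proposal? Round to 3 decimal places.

0.389

N = 1911 + 2153 + 2943 + 2011 = 9018.
Overall proportion = Σ (Nₕ/N)·p̂ₕ.
Σ Nₕp̂ₕ = 458.64 + 1076.5 + 1353.78 + 623.41 = 3512.33.
3512.33 / 9018 = 0.38948... → 0.389.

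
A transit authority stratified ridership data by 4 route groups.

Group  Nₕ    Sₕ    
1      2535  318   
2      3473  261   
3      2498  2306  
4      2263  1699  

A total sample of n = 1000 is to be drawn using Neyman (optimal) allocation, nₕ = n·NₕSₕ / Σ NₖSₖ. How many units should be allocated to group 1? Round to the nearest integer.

71

1: NₕSₕ = 2535·318 = 806130
2: NₕSₕ = 3473·261 = 906453
3: NₕSₕ = 2498·2306 = 5760388
4: NₕSₕ = 2263·1699 = 3844837
Σ NₕSₕ = 11317808.
n_1 = 1000·806130/11317808 = 71.227... → 71.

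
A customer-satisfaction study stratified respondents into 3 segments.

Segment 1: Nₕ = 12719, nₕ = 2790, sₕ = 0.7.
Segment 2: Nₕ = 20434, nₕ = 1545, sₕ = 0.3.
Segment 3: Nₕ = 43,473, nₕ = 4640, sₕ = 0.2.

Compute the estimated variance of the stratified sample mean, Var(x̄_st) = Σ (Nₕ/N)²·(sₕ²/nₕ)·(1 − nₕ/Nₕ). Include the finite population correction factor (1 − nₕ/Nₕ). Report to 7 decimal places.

N = 76626; Wₕ = Nₕ/N.
segment 1: (12719/76626)²·0.7²/2790·(1 − 2790/12719) = 0.0000037774
segment 2: (20434/76626)²·0.3²/1545·(1 − 1545/20434) = 0.0000038293
segment 3: (43473/76626)²·0.2²/4640·(1 − 4640/43473) = 0.0000024786
Sum = 0.0000100854 → 0.0000101.

0.0000101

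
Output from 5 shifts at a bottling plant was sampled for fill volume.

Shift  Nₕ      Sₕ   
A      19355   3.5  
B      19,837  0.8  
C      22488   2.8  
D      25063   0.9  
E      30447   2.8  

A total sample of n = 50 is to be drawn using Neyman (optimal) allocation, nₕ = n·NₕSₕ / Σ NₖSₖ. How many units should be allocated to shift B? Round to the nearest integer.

Σ NₕSₕ = 19355·3.5 + 19837·0.8 + 22488·2.8 + 25063·0.9 + 30447·2.8 = 254386.8.
Share for B: 15869.6/254386.8 = 0.06238.
n_B = 50 × 0.06238 = 3.119... → 3.

3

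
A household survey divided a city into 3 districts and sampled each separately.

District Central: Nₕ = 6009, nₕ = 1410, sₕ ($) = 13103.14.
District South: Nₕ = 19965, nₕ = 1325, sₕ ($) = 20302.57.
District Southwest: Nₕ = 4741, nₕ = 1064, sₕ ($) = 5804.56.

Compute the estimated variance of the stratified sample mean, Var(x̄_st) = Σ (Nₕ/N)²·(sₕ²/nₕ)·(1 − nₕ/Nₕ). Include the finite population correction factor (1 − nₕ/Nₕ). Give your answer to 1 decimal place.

N = 30715; Wₕ = Nₕ/N.
district Central: (6009/30715)²·13103.14²/1410·(1 − 1410/6009) = 3566.9434
district South: (19965/30715)²·20302.57²/1325·(1 − 1325/19965) = 122715.7591
district Southwest: (4741/30715)²·5804.56²/1064·(1 − 1064/4741) = 585.1396
Sum = 126867.8422 → 126867.8.

126867.8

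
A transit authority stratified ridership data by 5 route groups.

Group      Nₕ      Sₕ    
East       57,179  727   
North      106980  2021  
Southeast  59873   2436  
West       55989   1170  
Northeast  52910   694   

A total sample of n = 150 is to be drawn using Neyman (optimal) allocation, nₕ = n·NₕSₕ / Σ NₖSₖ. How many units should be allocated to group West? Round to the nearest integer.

19

Σ NₕSₕ = 57179·727 + 106980·2021 + 59873·2436 + 55989·1170 + 52910·694 = 505853011.
Share for West: 65507130/505853011 = 0.12950.
n_West = 150 × 0.12950 = 19.425... → 19.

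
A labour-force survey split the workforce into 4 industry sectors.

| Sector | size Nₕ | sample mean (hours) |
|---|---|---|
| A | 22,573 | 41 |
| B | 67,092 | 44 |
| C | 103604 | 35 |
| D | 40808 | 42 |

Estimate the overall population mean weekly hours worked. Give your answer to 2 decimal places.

N = 234077; weights Wₕ = Nₕ/N = (0.0964, 0.2866, 0.4426, 0.1743).
x̄_st = Σ Wₕ·x̄ₕ = 0.0964·41 + 0.2866·44 + 0.4426·35 + 0.1743·42 ≈ 39.3786...
→ 39.38.

39.38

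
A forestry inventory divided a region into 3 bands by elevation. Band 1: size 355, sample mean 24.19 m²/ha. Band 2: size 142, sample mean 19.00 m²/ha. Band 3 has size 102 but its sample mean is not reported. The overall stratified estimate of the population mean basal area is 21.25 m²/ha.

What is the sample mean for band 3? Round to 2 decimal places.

Σ Nₕx̄ₕ = N·μ, so 102·x̄_3 = 599·21.25 − (355·24.19 + 142·19.00).
= 12728.75 − 11285.45 = 1443.3.
x̄_3 = 1443.3 / 102 = 14.15 → 14.15.

14.15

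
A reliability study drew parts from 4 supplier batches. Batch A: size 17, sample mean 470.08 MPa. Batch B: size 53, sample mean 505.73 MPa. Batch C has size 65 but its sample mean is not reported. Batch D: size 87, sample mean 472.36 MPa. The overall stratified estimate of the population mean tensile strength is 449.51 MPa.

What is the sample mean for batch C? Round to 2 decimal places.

Σ Nₕx̄ₕ = N·μ, so 65·x̄_C = 222·449.51 − (17·470.08 + 53·505.73 + 87·472.36).
= 99791.22 − 75890.37 = 23900.85.
x̄_C = 23900.85 / 65 = 367.7054... → 367.71.

367.71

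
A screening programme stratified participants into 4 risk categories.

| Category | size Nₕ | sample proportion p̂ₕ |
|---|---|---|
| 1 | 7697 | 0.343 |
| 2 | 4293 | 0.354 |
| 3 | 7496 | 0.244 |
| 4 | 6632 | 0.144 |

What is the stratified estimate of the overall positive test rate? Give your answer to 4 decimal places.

0.2659

N = 7697 + 4293 + 7496 + 6632 = 26118.
Overall proportion = Σ (Nₕ/N)·p̂ₕ.
Σ Nₕp̂ₕ = 2640.071 + 1519.722 + 1829.024 + 955.008 = 6943.825.
6943.825 / 26118 = 0.265864... → 0.2659.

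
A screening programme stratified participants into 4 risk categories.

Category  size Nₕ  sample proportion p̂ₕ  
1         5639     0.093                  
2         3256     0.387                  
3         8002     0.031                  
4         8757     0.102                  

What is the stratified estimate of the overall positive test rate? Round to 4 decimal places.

0.1140

N = 5639 + 3256 + 8002 + 8757 = 25654.
Overall proportion = Σ (Nₕ/N)·p̂ₕ.
Σ Nₕp̂ₕ = 524.427 + 1260.072 + 248.062 + 893.214 = 2925.775.
2925.775 / 25654 = 0.114048... → 0.1140.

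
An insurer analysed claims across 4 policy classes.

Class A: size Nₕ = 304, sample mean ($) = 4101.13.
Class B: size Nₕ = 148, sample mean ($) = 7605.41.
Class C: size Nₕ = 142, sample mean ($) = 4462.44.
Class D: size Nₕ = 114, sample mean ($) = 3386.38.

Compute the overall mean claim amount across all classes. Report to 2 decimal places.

4791.04

x̄_st = (Σ Nₕx̄ₕ) / (Σ Nₕ) = (304·4101.13 + 148·7605.41 + 142·4462.44 + 114·3386.38) / 708
= 3392058 / 708 = 4791.0424... → 4791.04.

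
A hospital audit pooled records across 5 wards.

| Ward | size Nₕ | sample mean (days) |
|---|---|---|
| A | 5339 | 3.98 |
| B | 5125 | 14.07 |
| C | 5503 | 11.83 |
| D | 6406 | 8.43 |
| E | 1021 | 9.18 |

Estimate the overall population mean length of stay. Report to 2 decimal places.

9.48

x̄_st = (Σ Nₕx̄ₕ) / (Σ Nₕ) = (5339·3.98 + 5125·14.07 + 5503·11.83 + 6406·8.43 + 1021·9.18) / 23394
= 221833.82 / 23394 = 9.4825... → 9.48.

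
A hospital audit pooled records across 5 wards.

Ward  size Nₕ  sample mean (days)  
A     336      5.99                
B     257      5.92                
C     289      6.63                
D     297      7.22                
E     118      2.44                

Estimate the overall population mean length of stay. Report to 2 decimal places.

N = 336 + 257 + 289 + 297 + 118 = 1297.
Overall mean = Σ (Nₕ/N)·x̄ₕ — weight by population share, not a simple average.
Σ Nₕx̄ₕ = 336·5.99 + 257·5.92 + 289·6.63 + 297·7.22 + 118·2.44 = 2012.64 + 1521.44 + 1916.07 + 2144.34 + 287.92 = 7882.41.
Divide by N: 7882.41 / 1297 = 6.0774... → 6.08.

6.08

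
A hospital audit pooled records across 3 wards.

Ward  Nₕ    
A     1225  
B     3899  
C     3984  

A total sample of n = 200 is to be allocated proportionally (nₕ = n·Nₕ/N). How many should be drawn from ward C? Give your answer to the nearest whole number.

87

N = 1225 + 3899 + 3984 = 9108.
n_C = 200·3984/9108 = 87.484... → 87.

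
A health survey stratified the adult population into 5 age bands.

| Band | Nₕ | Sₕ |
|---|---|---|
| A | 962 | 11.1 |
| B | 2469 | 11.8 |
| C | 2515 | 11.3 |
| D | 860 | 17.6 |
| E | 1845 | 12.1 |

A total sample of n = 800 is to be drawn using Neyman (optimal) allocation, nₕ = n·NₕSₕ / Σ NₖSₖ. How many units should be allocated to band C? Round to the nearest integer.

215

Σ NₕSₕ = 962·11.1 + 2469·11.8 + 2515·11.3 + 860·17.6 + 1845·12.1 = 105692.4.
Share for C: 28419.5/105692.4 = 0.26889.
n_C = 800 × 0.26889 = 215.111... → 215.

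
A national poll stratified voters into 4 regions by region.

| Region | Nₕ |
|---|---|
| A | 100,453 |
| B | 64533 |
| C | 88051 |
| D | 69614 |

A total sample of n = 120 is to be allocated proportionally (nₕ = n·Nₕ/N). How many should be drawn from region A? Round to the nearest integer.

N = 100453 + 64533 + 88051 + 69614 = 322651.
n_A = 120·100453/322651 = 37.360... → 37.

37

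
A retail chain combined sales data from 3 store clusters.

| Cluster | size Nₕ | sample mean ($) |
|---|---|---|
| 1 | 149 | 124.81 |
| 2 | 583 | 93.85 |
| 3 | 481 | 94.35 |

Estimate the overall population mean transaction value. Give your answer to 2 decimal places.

97.85

N = 1213; weights Wₕ = Nₕ/N = (0.1228, 0.4806, 0.3965).
x̄_st = Σ Wₕ·x̄ₕ = 0.1228·124.81 + 0.4806·93.85 + 0.3965·94.35 ≈ 97.8513...
→ 97.85.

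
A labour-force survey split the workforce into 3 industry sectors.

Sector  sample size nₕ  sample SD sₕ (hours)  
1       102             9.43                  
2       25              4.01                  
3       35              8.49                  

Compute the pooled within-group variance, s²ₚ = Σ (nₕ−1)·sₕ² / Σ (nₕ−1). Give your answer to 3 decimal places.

74.327

Degrees of freedom: 101 + 24 + 34 = 159.
Σ(nₕ−1)sₕ² = 101·88.9249 + 24·16.0801 + 34·72.0801 = 11818.0607.
s²ₚ = 11818.0607 / 159 = 74.32743... → 74.327.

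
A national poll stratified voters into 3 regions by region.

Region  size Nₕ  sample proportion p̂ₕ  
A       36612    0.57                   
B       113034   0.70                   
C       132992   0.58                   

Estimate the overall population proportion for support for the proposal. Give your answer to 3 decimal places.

N = 36612 + 113034 + 132992 = 282638.
Overall proportion = Σ (Nₕ/N)·p̂ₕ.
Σ Nₕp̂ₕ = 20868.84 + 79123.8 + 77135.36 = 177128.
177128 / 282638 = 0.62670... → 0.627.

0.627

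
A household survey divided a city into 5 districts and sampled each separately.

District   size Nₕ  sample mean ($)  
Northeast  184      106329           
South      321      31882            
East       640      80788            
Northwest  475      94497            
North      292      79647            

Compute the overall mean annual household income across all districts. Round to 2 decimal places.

78266.72

N = 1912; weights Wₕ = Nₕ/N = (0.0962, 0.1679, 0.3347, 0.2484, 0.1527).
x̄_st = Σ Wₕ·x̄ₕ = 0.0962·106329 + 0.1679·31882 + 0.3347·80788 + 0.2484·94497 + 0.1527·79647 ≈ 78266.7244...
→ 78266.72.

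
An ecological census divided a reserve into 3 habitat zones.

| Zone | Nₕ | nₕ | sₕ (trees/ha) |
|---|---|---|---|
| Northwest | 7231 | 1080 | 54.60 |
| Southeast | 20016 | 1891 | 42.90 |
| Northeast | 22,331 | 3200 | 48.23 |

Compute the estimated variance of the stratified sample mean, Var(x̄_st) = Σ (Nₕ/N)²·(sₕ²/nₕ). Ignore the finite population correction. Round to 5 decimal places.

0.36483

N = 49578. Term for each stratum: Wₕ²sₕ²/nₕ.
Var(x̄_st) = 0.05871922 + 0.15863523 + 0.14747652 = 0.36483096 → 0.36483.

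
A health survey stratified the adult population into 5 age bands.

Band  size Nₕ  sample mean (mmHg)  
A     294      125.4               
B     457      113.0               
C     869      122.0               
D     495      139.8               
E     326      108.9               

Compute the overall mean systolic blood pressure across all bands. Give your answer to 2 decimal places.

122.58

x̄_st = (Σ Nₕx̄ₕ) / (Σ Nₕ) = (294·125.4 + 457·113.0 + 869·122.0 + 495·139.8 + 326·108.9) / 2441
= 299229 / 2441 = 122.5846... → 122.58.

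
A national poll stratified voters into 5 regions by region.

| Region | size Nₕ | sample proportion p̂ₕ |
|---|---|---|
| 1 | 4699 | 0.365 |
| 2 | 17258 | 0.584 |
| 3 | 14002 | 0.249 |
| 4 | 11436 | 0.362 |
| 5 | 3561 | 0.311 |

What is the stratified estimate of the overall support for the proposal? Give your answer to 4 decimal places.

N = 4699 + 17258 + 14002 + 11436 + 3561 = 50956.
Overall proportion = Σ (Nₕ/N)·p̂ₕ.
Σ Nₕp̂ₕ = 1715.135 + 10078.672 + 3486.498 + 4139.832 + 1107.471 = 20527.608.
20527.608 / 50956 = 0.402850... → 0.4028.

0.4028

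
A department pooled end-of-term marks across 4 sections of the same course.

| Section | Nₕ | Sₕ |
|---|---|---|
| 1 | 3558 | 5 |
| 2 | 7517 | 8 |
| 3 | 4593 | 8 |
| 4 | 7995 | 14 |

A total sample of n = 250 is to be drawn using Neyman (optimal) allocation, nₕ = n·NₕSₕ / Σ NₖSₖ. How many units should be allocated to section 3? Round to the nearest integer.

41

Σ NₕSₕ = 3558·5 + 7517·8 + 4593·8 + 7995·14 = 226600.
Share for 3: 36744/226600 = 0.16215.
n_3 = 250 × 0.16215 = 40.538... → 41.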